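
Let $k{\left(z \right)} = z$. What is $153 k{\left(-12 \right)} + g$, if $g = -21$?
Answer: $-1857$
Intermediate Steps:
$153 k{\left(-12 \right)} + g = 153 \left(-12\right) - 21 = -1836 - 21 = -1857$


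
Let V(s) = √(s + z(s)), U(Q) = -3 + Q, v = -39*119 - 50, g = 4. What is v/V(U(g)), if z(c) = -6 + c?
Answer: 4691*I/2 ≈ 2345.5*I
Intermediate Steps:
v = -4691 (v = -4641 - 50 = -4691)
V(s) = √(-6 + 2*s) (V(s) = √(s + (-6 + s)) = √(-6 + 2*s))
v/V(U(g)) = -4691/√(-6 + 2*(-3 + 4)) = -4691/√(-6 + 2*1) = -4691/√(-6 + 2) = -4691*(-I/2) = -(-4691)*I/2 = 4691*I/2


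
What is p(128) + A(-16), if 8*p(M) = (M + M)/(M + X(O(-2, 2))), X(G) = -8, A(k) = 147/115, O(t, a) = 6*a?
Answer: 533/345 ≈ 1.5449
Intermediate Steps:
A(k) = 147/115 (A(k) = 147*(1/115) = 147/115)
p(M) = M/(4*(-8 + M)) (p(M) = ((M + M)/(M - 8))/8 = ((2*M)/(-8 + M))/8 = (2*M/(-8 + M))/8 = M/(4*(-8 + M)))
p(128) + A(-16) = (¼)*128/(-8 + 128) + 147/115 = (¼)*128/120 + 147/115 = (¼)*128*(1/120) + 147/115 = 4/15 + 147/115 = 533/345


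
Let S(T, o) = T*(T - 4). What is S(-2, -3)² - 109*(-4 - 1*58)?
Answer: 6902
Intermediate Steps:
S(T, o) = T*(-4 + T)
S(-2, -3)² - 109*(-4 - 1*58) = (-2*(-4 - 2))² - 109*(-4 - 1*58) = (-2*(-6))² - 109*(-4 - 58) = 12² - 109*(-62) = 144 + 6758 = 6902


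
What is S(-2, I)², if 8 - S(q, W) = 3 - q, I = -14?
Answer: 9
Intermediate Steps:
S(q, W) = 5 + q (S(q, W) = 8 - (3 - q) = 8 + (-3 + q) = 5 + q)
S(-2, I)² = (5 - 2)² = 3² = 9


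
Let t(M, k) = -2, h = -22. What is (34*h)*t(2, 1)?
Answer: 1496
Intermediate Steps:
(34*h)*t(2, 1) = (34*(-22))*(-2) = -748*(-2) = 1496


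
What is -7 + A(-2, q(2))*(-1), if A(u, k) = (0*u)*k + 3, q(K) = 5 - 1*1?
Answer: -10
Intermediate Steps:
q(K) = 4 (q(K) = 5 - 1 = 4)
A(u, k) = 3 (A(u, k) = 0*k + 3 = 0 + 3 = 3)
-7 + A(-2, q(2))*(-1) = -7 + 3*(-1) = -7 - 3 = -10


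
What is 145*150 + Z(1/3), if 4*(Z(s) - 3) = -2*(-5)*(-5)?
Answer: 43481/2 ≈ 21741.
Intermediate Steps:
Z(s) = -19/2 (Z(s) = 3 + (-2*(-5)*(-5))/4 = 3 + (10*(-5))/4 = 3 + (¼)*(-50) = 3 - 25/2 = -19/2)
145*150 + Z(1/3) = 145*150 - 19/2 = 21750 - 19/2 = 43481/2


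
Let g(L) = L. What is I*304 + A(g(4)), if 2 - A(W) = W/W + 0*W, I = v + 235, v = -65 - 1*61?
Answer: 33137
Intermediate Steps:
v = -126 (v = -65 - 61 = -126)
I = 109 (I = -126 + 235 = 109)
A(W) = 1 (A(W) = 2 - (W/W + 0*W) = 2 - (1 + 0) = 2 - 1*1 = 2 - 1 = 1)
I*304 + A(g(4)) = 109*304 + 1 = 33136 + 1 = 33137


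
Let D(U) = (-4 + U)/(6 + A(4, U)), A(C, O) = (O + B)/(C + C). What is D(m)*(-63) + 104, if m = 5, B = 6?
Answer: 5632/59 ≈ 95.458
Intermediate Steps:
A(C, O) = (6 + O)/(2*C) (A(C, O) = (O + 6)/(C + C) = (6 + O)/((2*C)) = (6 + O)*(1/(2*C)) = (6 + O)/(2*C))
D(U) = (-4 + U)/(27/4 + U/8) (D(U) = (-4 + U)/(6 + (1/2)*(6 + U)/4) = (-4 + U)/(6 + (1/2)*(1/4)*(6 + U)) = (-4 + U)/(6 + (3/4 + U/8)) = (-4 + U)/(27/4 + U/8))
D(m)*(-63) + 104 = (8*(-4 + 5)/(54 + 5))*(-63) + 104 = (8*1/59)*(-63) + 104 = (8*(1/59)*1)*(-63) + 104 = (8/59)*(-63) + 104 = -504/59 + 104 = 5632/59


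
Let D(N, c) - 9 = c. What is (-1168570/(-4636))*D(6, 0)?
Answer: 5258565/2318 ≈ 2268.6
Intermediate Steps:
D(N, c) = 9 + c
(-1168570/(-4636))*D(6, 0) = (-1168570/(-4636))*(9 + 0) = -1168570*(-1/4636)*9 = (584285/2318)*9 = 5258565/2318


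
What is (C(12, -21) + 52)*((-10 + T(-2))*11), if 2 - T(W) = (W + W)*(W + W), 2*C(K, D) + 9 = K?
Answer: -14124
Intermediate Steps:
C(K, D) = -9/2 + K/2
T(W) = 2 - 4*W² (T(W) = 2 - (W + W)*(W + W) = 2 - 2*W*2*W = 2 - 4*W²)
(C(12, -21) + 52)*((-10 + T(-2))*11) = ((-9/2 + (½)*12) + 52)*((-10 + (2 - 4*(-2)²))*11) = ((-9/2 + 6) + 52)*((-10 + (2 - 4*4))*11) = (3/2 + 52)*((-10 + (2 - 16))*11) = 107*((-10 - 14)*11)/2 = 107*(-24*11)/2 = (107/2)*(-264) = -14124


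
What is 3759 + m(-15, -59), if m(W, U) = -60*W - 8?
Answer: 4651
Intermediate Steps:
m(W, U) = -8 - 60*W
3759 + m(-15, -59) = 3759 + (-8 - 60*(-15)) = 3759 + (-8 + 900) = 3759 + 892 = 4651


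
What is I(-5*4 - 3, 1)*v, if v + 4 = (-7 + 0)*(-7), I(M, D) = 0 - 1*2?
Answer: -90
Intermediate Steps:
I(M, D) = -2 (I(M, D) = 0 - 2 = -2)
v = 45 (v = -4 + (-7 + 0)*(-7) = -4 - 7*(-7) = -4 + 49 = 45)
I(-5*4 - 3, 1)*v = -2*45 = -90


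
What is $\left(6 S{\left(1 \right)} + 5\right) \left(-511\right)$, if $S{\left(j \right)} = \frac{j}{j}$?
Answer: $-5621$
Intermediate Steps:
$S{\left(j \right)} = 1$
$\left(6 S{\left(1 \right)} + 5\right) \left(-511\right) = \left(6 \cdot 1 + 5\right) \left(-511\right) = \left(6 + 5\right) \left(-511\right) = 11 \left(-511\right) = -5621$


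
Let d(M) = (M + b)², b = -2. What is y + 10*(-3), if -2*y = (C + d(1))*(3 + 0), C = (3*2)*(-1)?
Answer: -45/2 ≈ -22.500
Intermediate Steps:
C = -6 (C = 6*(-1) = -6)
d(M) = (-2 + M)² (d(M) = (M - 2)² = (-2 + M)²)
y = 15/2 (y = -(-6 + (-2 + 1)²)*(3 + 0)/2 = -(-6 + (-1)²)*3/2 = -(-6 + 1)*3/2 = -(-5)*3/2 = -½*(-15) = 15/2 ≈ 7.5000)
y + 10*(-3) = 15/2 + 10*(-3) = 15/2 - 30 = -45/2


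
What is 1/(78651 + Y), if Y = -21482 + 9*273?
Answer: 1/59626 ≈ 1.6771e-5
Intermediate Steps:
Y = -19025 (Y = -21482 + 2457 = -19025)
1/(78651 + Y) = 1/(78651 - 19025) = 1/59626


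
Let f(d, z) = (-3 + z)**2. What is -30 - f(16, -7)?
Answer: -130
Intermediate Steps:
-30 - f(16, -7) = -30 - (-3 - 7)**2 = -30 - 1*(-10)**2 = -30 - 1*100 = -30 - 100 = -130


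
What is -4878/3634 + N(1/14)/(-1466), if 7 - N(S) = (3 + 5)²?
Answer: -3472005/2663722 ≈ -1.3034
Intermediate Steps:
N(S) = -57 (N(S) = 7 - (3 + 5)² = 7 - 1*8² = 7 - 1*64 = 7 - 64 = -57)
-4878/3634 + N(1/14)/(-1466) = -4878/3634 - 57/(-1466) = -4878*1/3634 - 57*(-1/1466) = -2439/1817 + 57/1466 = -3472005/2663722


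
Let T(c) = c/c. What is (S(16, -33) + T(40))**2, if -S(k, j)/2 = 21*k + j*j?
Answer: 8116801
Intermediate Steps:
T(c) = 1
S(k, j) = -42*k - 2*j**2 (S(k, j) = -2*(21*k + j*j) = -2*(21*k + j**2) = -2*(j**2 + 21*k) = -42*k - 2*j**2)
(S(16, -33) + T(40))**2 = ((-42*16 - 2*(-33)**2) + 1)**2 = ((-672 - 2*1089) + 1)**2 = ((-672 - 2178) + 1)**2 = (-2850 + 1)**2 = (-2849)**2 = 8116801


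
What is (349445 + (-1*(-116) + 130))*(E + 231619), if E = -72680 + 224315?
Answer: 134020474514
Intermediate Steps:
E = 151635
(349445 + (-1*(-116) + 130))*(E + 231619) = (349445 + (-1*(-116) + 130))*(151635 + 231619) = (349445 + (116 + 130))*383254 = (349445 + 246)*383254 = 349691*383254 = 134020474514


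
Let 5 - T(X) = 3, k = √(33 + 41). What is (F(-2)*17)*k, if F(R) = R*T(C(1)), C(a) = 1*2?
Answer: -68*√74 ≈ -584.96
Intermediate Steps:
k = √74 ≈ 8.6023
C(a) = 2
T(X) = 2 (T(X) = 5 - 1*3 = 5 - 3 = 2)
F(R) = 2*R (F(R) = R*2 = 2*R)
(F(-2)*17)*k = ((2*(-2))*17)*√74 = (-4*17)*√74 = -68*√74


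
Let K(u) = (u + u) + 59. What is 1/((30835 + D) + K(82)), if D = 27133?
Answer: 1/58191 ≈ 1.7185e-5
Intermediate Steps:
K(u) = 59 + 2*u (K(u) = 2*u + 59 = 59 + 2*u)
1/((30835 + D) + K(82)) = 1/((30835 + 27133) + (59 + 2*82)) = 1/(57968 + (59 + 164)) = 1/(57968 + 223) = 1/58191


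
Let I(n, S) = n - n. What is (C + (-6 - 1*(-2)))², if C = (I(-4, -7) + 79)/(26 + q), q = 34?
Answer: 25921/3600 ≈ 7.2003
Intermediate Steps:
I(n, S) = 0
C = 79/60 (C = (0 + 79)/(26 + 34) = 79/60 ≈ 1.3167)
(C + (-6 - 1*(-2)))² = (79/60 + (-6 - 1*(-2)))² = (79/60 + (-6 + 2))² = (79/60 - 4)² = (-161/60)² = 25921/3600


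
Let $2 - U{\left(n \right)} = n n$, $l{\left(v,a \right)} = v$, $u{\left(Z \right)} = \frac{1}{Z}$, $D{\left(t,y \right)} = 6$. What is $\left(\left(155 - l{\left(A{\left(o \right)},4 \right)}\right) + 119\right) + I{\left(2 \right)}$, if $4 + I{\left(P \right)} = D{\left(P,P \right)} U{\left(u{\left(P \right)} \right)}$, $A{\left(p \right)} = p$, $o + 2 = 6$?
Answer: $\frac{553}{2} \approx 276.5$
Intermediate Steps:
$o = 4$ ($o = -2 + 6 = 4$)
$U{\left(n \right)} = 2 - n^{2}$ ($U{\left(n \right)} = 2 - n n = 2 - n^{2}$)
$I{\left(P \right)} = 8 - \frac{6}{P^{2}}$ ($I{\left(P \right)} = -4 + 6 \left(2 - \left(\frac{1}{P}\right)^{2}\right) = -4 + 6 \left(2 - \frac{1}{P^{2}}\right) = -4 + \left(12 - \frac{6}{P^{2}}\right) = 8 - \frac{6}{P^{2}}$)
$\left(\left(155 - l{\left(A{\left(o \right)},4 \right)}\right) + 119\right) + I{\left(2 \right)} = \left(\left(155 - 4\right) + 119\right) + \left(8 - \frac{6}{4}\right) = \left(\left(155 - 4\right) + 119\right) + \left(8 - \frac{3}{2}\right) = \left(151 + 119\right) + \left(8 - \frac{3}{2}\right) = 270 + \frac{13}{2} = \frac{553}{2}$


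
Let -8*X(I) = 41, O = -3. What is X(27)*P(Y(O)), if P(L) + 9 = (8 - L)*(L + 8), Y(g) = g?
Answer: -943/4 ≈ -235.75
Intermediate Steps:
X(I) = -41/8 (X(I) = -⅛*41 = -41/8)
P(L) = -9 + (8 + L)*(8 - L) (P(L) = -9 + (8 - L)*(L + 8) = -9 + (8 - L)*(8 + L) = -9 + (8 + L)*(8 - L))
X(27)*P(Y(O)) = -41*(55 - 1*(-3)²)/8 = -41*(55 - 1*9)/8 = -41*(55 - 9)/8 = -41/8*46 = -943/4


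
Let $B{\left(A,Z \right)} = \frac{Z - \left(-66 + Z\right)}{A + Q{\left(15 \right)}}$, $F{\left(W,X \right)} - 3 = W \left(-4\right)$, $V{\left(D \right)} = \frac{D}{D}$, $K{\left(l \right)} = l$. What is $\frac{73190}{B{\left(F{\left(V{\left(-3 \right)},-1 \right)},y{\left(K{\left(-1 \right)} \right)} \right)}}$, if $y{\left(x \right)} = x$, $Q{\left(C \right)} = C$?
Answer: $\frac{512330}{33} \approx 15525.0$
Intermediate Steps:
$V{\left(D \right)} = 1$
$F{\left(W,X \right)} = 3 - 4 W$ ($F{\left(W,X \right)} = 3 + W \left(-4\right) = 3 - 4 W$)
$B{\left(A,Z \right)} = \frac{66}{15 + A}$ ($B{\left(A,Z \right)} = \frac{Z - \left(-66 + Z\right)}{A + 15} = \frac{66}{15 + A}$)
$\frac{73190}{B{\left(F{\left(V{\left(-3 \right)},-1 \right)},y{\left(K{\left(-1 \right)} \right)} \right)}} = \frac{73190}{66 \frac{1}{15 + \left(3 - 4\right)}} = \frac{73190}{66 \frac{1}{15 - 1}} = \frac{73190}{66 \cdot \frac{1}{14}} = \frac{73190}{\frac{33}{7}} = 73190 \cdot \frac{7}{33} = \frac{512330}{33}$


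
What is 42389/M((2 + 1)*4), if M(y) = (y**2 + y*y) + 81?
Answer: 42389/369 ≈ 114.88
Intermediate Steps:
M(y) = 81 + 2*y**2 (M(y) = (y**2 + y**2) + 81 = 2*y**2 + 81 = 81 + 2*y**2)
42389/M((2 + 1)*4) = 42389/(81 + 2*((2 + 1)*4)**2) = 42389/(81 + 2*(3*4)**2) = 42389/(81 + 2*12**2) = 42389/(81 + 2*144) = 42389/(81 + 288) = 42389/369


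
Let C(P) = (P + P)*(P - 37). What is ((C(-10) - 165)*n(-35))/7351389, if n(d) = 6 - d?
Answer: 31775/7351389 ≈ 0.0043223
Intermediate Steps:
C(P) = 2*P*(-37 + P) (C(P) = (2*P)*(-37 + P) = 2*P*(-37 + P))
((C(-10) - 165)*n(-35))/7351389 = ((2*(-10)*(-37 - 10) - 165)*(6 - 1*(-35)))/7351389 = ((2*(-10)*(-47) - 165)*(6 + 35))*(1/7351389) = ((940 - 165)*41)*(1/7351389) = (775*41)*(1/7351389) = 31775*(1/7351389) = 31775/7351389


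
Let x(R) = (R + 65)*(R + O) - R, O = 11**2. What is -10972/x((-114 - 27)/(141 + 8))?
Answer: -243589372/170744081 ≈ -1.4266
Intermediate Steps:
O = 121
x(R) = -R + (65 + R)*(121 + R) (x(R) = (R + 65)*(R + 121) - R = (65 + R)*(121 + R) - R = -R + (65 + R)*(121 + R))
-10972/x((-114 - 27)/(141 + 8)) = -10972/(7865 + ((-114 - 27)/(141 + 8))**2 + 185*((-114 - 27)/(141 + 8))) = -10972/(7865 + (-141/149)**2 + 185*(-141/149)) = -10972/(7865 + 19881/22201 - 26085/149) = -10972/170744081/22201 = -10972*22201/170744081 = -243589372/170744081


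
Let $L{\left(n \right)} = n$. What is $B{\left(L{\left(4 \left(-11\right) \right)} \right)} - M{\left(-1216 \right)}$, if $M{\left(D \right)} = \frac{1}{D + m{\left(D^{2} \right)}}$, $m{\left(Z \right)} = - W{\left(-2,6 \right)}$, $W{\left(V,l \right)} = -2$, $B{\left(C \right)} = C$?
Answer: $- \frac{53415}{1214} \approx -43.999$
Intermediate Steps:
$m{\left(Z \right)} = 2$ ($m{\left(Z \right)} = \left(-1\right) \left(-2\right) = 2$)
$M{\left(D \right)} = \frac{1}{2 + D}$ ($M{\left(D \right)} = \frac{1}{D + 2} = \frac{1}{2 + D}$)
$B{\left(L{\left(4 \left(-11\right) \right)} \right)} - M{\left(-1216 \right)} = 4 \left(-11\right) - \frac{1}{2 - 1216} = -44 - \frac{1}{-1214} = -44 - - \frac{1}{1214} = -44 + \frac{1}{1214} = - \frac{53415}{1214}$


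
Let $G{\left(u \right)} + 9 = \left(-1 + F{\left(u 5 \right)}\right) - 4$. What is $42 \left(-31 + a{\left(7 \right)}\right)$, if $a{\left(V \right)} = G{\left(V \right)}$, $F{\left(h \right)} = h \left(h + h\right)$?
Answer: $101010$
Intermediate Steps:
$F{\left(h \right)} = 2 h^{2}$ ($F{\left(h \right)} = h 2 h = 2 h^{2}$)
$G{\left(u \right)} = -14 + 50 u^{2}$ ($G{\left(u \right)} = -9 + \left(\left(-1 + 2 \left(u 5\right)^{2}\right) - 4\right) = -9 + \left(\left(-1 + 2 \left(5 u\right)^{2}\right) - 4\right) = -9 + \left(\left(-1 + 2 \cdot 25 u^{2}\right) - 4\right) = -9 + \left(\left(-1 + 50 u^{2}\right) - 4\right) = -9 + \left(-5 + 50 u^{2}\right) = -14 + 50 u^{2}$)
$a{\left(V \right)} = -14 + 50 V^{2}$
$42 \left(-31 + a{\left(7 \right)}\right) = 42 \left(-31 - \left(14 - 50 \cdot 7^{2}\right)\right) = 42 \left(-31 + \left(-14 + 50 \cdot 49\right)\right) = 42 \left(-31 + \left(-14 + 2450\right)\right) = 42 \left(-31 + 2436\right) = 42 \cdot 2405 = 101010$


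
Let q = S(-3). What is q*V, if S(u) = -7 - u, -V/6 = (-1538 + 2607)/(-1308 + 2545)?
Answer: 25656/1237 ≈ 20.741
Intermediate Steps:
V = -6414/1237 (V = -6*(-1538 + 2607)/(-1308 + 2545) = -6414/1237 ≈ -5.1851)
q = -4 (q = -7 - 1*(-3) = -7 + 3 = -4)
q*V = -4*(-6414/1237) = 25656/1237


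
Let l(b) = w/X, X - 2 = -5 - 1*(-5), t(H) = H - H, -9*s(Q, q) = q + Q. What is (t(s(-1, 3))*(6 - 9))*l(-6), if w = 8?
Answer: 0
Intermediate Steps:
s(Q, q) = -Q/9 - q/9 (s(Q, q) = -(q + Q)/9 = -(Q + q)/9 = -Q/9 - q/9)
t(H) = 0
X = 2 (X = 2 + (-5 - 1*(-5)) = 2 + (-5 + 5) = 2 + 0 = 2)
l(b) = 4 (l(b) = 8/2 = 8*(1/2) = 4)
(t(s(-1, 3))*(6 - 9))*l(-6) = (0*(6 - 9))*4 = (0*(-3))*4 = 0*4 = 0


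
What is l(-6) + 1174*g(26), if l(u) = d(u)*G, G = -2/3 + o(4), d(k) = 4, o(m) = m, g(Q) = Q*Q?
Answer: 2380912/3 ≈ 7.9364e+5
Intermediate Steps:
g(Q) = Q**2
G = 10/3 (G = -2/3 + 4 = 10/3 ≈ 3.3333)
l(u) = 40/3 (l(u) = 4*(10/3) = 40/3)
l(-6) + 1174*g(26) = 40/3 + 1174*26**2 = 40/3 + 1174*676 = 40/3 + 793624 = 2380912/3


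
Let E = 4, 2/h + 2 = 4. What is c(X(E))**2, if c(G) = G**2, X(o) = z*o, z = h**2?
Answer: 256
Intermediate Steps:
h = 1 (h = 2/(-2 + 4) = 2/2 = 2*(1/2) = 1)
z = 1 (z = 1**2 = 1)
X(o) = o (X(o) = 1*o = o)
c(X(E))**2 = (4**2)**2 = 16**2 = 256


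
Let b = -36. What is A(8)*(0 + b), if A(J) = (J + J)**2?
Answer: -9216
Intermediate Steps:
A(J) = 4*J**2 (A(J) = (2*J)**2 = 4*J**2)
A(8)*(0 + b) = (4*8**2)*(0 - 36) = (4*64)*(-36) = 256*(-36) = -9216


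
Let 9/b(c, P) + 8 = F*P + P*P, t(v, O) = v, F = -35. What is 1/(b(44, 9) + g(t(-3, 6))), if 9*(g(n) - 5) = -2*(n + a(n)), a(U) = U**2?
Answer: 726/2635 ≈ 0.27552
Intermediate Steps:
b(c, P) = 9/(-8 + P**2 - 35*P) (b(c, P) = 9/(-8 + (-35*P + P*P)) = 9/(-8 + (-35*P + P**2)) = 9/(-8 + (P**2 - 35*P)) = 9/(-8 + P**2 - 35*P))
g(n) = 5 - 2*n/9 - 2*n**2/9 (g(n) = 5 + (-2*(n + n**2))/9 = 5 + (-2*n - 2*n**2)/9 = 5 + (-2*n/9 - 2*n**2/9) = 5 - 2*n/9 - 2*n**2/9)
1/(b(44, 9) + g(t(-3, 6))) = 1/(9/(-8 + 9**2 - 35*9) + (5 - 2/9*(-3) - 2/9*(-3)**2)) = 1/(9/(-8 + 81 - 315) + (5 + 2/3 - 2/9*9)) = 1/(9/(-242) + (5 + 2/3 - 2)) = 1/(9*(-1/242) + 11/3) = 1/(-9/242 + 11/3) = 1/(2635/726) = 726/2635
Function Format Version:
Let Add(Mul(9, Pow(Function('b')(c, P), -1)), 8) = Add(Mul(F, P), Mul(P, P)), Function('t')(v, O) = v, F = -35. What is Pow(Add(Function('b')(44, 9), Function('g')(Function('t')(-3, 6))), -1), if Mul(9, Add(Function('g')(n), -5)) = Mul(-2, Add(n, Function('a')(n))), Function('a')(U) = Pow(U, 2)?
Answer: Rational(726, 2635) ≈ 0.27552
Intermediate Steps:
Function('b')(c, P) = Mul(9, Pow(Add(-8, Pow(P, 2), Mul(-35, P)), -1)) (Function('b')(c, P) = Mul(9, Pow(Add(-8, Add(Mul(-35, P), Mul(P, P))), -1)) = Mul(9, Pow(Add(-8, Add(Mul(-35, P), Pow(P, 2))), -1)) = Mul(9, Pow(Add(-8, Add(Pow(P, 2), Mul(-35, P))), -1)) = Mul(9, Pow(Add(-8, Pow(P, 2), Mul(-35, P)), -1)))
Function('g')(n) = Add(5, Mul(Rational(-2, 9), n), Mul(Rational(-2, 9), Pow(n, 2))) (Function('g')(n) = Add(5, Mul(Rational(1, 9), Mul(-2, Add(n, Pow(n, 2))))) = Add(5, Mul(Rational(1, 9), Add(Mul(-2, n), Mul(-2, Pow(n, 2))))) = Add(5, Add(Mul(Rational(-2, 9), n), Mul(Rational(-2, 9), Pow(n, 2)))) = Add(5, Mul(Rational(-2, 9), n), Mul(Rational(-2, 9), Pow(n, 2))))
Pow(Add(Function('b')(44, 9), Function('g')(Function('t')(-3, 6))), -1) = Pow(Add(Mul(9, Pow(Add(-8, Pow(9, 2), Mul(-35, 9)), -1)), Add(5, Mul(Rational(-2, 9), -3), Mul(Rational(-2, 9), Pow(-3, 2)))), -1) = Pow(Add(Mul(9, Pow(Add(-8, 81, -315), -1)), Add(5, Rational(2, 3), Mul(Rational(-2, 9), 9))), -1) = Pow(Add(Mul(9, Pow(-242, -1)), Add(5, Rational(2, 3), -2)), -1) = Pow(Add(Mul(9, Rational(-1, 242)), Rational(11, 3)), -1) = Pow(Add(Rational(-9, 242), Rational(11, 3)), -1) = Pow(Rational(2635, 726), -1) = Rational(726, 2635)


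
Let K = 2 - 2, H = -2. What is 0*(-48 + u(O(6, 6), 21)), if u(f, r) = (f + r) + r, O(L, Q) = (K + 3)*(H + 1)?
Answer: 0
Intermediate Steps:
K = 0
O(L, Q) = -3 (O(L, Q) = (0 + 3)*(-2 + 1) = 3*(-1) = -3)
u(f, r) = f + 2*r
0*(-48 + u(O(6, 6), 21)) = 0*(-48 + (-3 + 2*21)) = 0*(-48 + (-3 + 42)) = 0*(-48 + 39) = 0*(-9) = 0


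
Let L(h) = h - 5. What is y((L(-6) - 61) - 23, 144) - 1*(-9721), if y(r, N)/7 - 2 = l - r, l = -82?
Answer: 9826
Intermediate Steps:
L(h) = -5 + h
y(r, N) = -560 - 7*r (y(r, N) = 14 + 7*(-82 - r) = 14 + (-574 - 7*r) = -560 - 7*r)
y((L(-6) - 61) - 23, 144) - 1*(-9721) = (-560 - 7*(((-5 - 6) - 61) - 23)) - 1*(-9721) = (-560 - 7*((-11 - 61) - 23)) + 9721 = (-560 - 7*(-72 - 23)) + 9721 = (-560 - 7*(-95)) + 9721 = (-560 + 665) + 9721 = 105 + 9721 = 9826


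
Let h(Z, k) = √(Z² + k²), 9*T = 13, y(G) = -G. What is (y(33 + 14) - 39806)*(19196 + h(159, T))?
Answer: -765018188 - 39853*√2047930/9 ≈ -7.7135e+8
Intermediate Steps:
T = 13/9 (T = (⅑)*13 = 13/9 ≈ 1.4444)
(y(33 + 14) - 39806)*(19196 + h(159, T)) = (-(33 + 14) - 39806)*(19196 + √(159² + (13/9)²)) = (-1*47 - 39806)*(19196 + √(25281 + 169/81)) = (-47 - 39806)*(19196 + √(2047930/81)) = -39853*(19196 + √2047930/9) = -765018188 - 39853*√2047930/9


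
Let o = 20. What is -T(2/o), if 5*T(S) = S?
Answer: -1/50 ≈ -0.020000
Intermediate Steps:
T(S) = S/5
-T(2/o) = -2/20/5 = -2*(1/20)/5 = -1/(5*10) = -1*1/50 = -1/50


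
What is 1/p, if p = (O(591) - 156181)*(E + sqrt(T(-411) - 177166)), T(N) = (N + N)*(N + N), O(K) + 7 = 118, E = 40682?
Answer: -20341/129110983699210 + sqrt(498518)/258221967398420 ≈ -1.5481e-10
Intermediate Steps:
O(K) = 111 (O(K) = -7 + 118 = 111)
T(N) = 4*N**2 (T(N) = (2*N)*(2*N) = 4*N**2)
p = -6349239740 - 156070*sqrt(498518) (p = (111 - 156181)*(40682 + sqrt(4*(-411)**2 - 177166)) = -156070*(40682 + sqrt(4*168921 - 177166)) = -156070*(40682 + sqrt(675684 - 177166)) = -156070*(40682 + sqrt(498518)) = -6349239740 - 156070*sqrt(498518) ≈ -6.4594e+9)
1/p = 1/(-6349239740 - 156070*sqrt(498518))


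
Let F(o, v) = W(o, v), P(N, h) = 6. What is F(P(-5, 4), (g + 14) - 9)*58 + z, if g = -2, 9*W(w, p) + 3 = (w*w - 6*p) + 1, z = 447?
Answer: 4951/9 ≈ 550.11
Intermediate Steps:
W(w, p) = -2/9 - 2*p/3 + w²/9 (W(w, p) = -⅓ + ((w*w - 6*p) + 1)/9 = -⅓ + ((w² - 6*p) + 1)/9 = -⅓ + (1 + w² - 6*p)/9 = -⅓ + (⅑ - 2*p/3 + w²/9) = -2/9 - 2*p/3 + w²/9)
F(o, v) = -2/9 - 2*v/3 + o²/9
F(P(-5, 4), (g + 14) - 9)*58 + z = (-2/9 - 2*((-2 + 14) - 9)/3 + (⅑)*6²)*58 + 447 = (-2/9 - 2*(12 - 9)/3 + (⅑)*36)*58 + 447 = (-2/9 - ⅔*3 + 4)*58 + 447 = (-2/9 - 2 + 4)*58 + 447 = (16/9)*58 + 447 = 928/9 + 447 = 4951/9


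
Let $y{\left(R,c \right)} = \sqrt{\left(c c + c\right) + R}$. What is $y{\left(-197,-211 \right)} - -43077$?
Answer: $43077 + \sqrt{44113} \approx 43287.0$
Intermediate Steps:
$y{\left(R,c \right)} = \sqrt{R + c + c^{2}}$ ($y{\left(R,c \right)} = \sqrt{\left(c^{2} + c\right) + R} = \sqrt{\left(c + c^{2}\right) + R} = \sqrt{R + c + c^{2}}$)
$y{\left(-197,-211 \right)} - -43077 = \sqrt{-197 - 211 + \left(-211\right)^{2}} - -43077 = \sqrt{-197 - 211 + 44521} + 43077 = \sqrt{44113} + 43077 = 43077 + \sqrt{44113}$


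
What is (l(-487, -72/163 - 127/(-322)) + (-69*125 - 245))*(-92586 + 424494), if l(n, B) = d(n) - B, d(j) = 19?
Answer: -77094113747262/26243 ≈ -2.9377e+9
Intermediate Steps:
l(n, B) = 19 - B
(l(-487, -72/163 - 127/(-322)) + (-69*125 - 245))*(-92586 + 424494) = ((19 - (-72/163 - 127/(-322))) + (-69*125 - 245))*(-92586 + 424494) = ((19 - (-72*1/163 - 127*(-1/322))) + (-8625 - 245))*331908 = ((19 - (-72/163 + 127/322)) - 8870)*331908 = ((19 - 1*(-2483/52486)) - 8870)*331908 = ((19 + 2483/52486) - 8870)*331908 = (999717/52486 - 8870)*331908 = -464551103/52486*331908 = -77094113747262/26243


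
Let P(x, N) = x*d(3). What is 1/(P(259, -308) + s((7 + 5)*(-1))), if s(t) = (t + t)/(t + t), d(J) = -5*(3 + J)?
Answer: -1/7769 ≈ -0.00012872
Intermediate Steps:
d(J) = -15 - 5*J
s(t) = 1 (s(t) = (2*t)/((2*t)) = (2*t)*(1/(2*t)) = 1)
P(x, N) = -30*x (P(x, N) = x*(-15 - 5*3) = x*(-15 - 15) = x*(-30) = -30*x)
1/(P(259, -308) + s((7 + 5)*(-1))) = 1/(-30*259 + 1) = 1/(-7770 + 1) = 1/(-7769) = -1/7769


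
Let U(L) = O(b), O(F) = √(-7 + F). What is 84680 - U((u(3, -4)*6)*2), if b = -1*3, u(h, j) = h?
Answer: 84680 - I*√10 ≈ 84680.0 - 3.1623*I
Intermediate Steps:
b = -3
U(L) = I*√10 (U(L) = √(-7 - 3) = √(-10) = I*√10)
84680 - U((u(3, -4)*6)*2) = 84680 - I*√10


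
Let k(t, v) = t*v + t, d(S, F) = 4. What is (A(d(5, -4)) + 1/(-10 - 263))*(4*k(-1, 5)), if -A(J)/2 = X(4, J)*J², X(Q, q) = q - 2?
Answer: 139784/91 ≈ 1536.1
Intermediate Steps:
k(t, v) = t + t*v
X(Q, q) = -2 + q
A(J) = -2*J²*(-2 + J) (A(J) = -2*(-2 + J)*J² = -2*J²*(-2 + J))
(A(d(5, -4)) + 1/(-10 - 263))*(4*k(-1, 5)) = (2*4²*(2 - 1*4) + 1/(-10 - 263))*(4*(-(1 + 5))) = (2*16*(2 - 4) + 1/(-273))*(4*(-1*6)) = (2*16*(-2) - 1/273)*(4*(-6)) = (-64 - 1/273)*(-24) = -17473/273*(-24) = 139784/91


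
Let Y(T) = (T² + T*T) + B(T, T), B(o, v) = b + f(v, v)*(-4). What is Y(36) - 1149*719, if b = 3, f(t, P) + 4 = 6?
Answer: -823544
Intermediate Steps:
f(t, P) = 2 (f(t, P) = -4 + 6 = 2)
B(o, v) = -5 (B(o, v) = 3 + 2*(-4) = 3 - 8 = -5)
Y(T) = -5 + 2*T² (Y(T) = (T² + T*T) - 5 = (T² + T²) - 5 = 2*T² - 5 = -5 + 2*T²)
Y(36) - 1149*719 = (-5 + 2*36²) - 1149*719 = (-5 + 2*1296) - 826131 = (-5 + 2592) - 826131 = 2587 - 826131 = -823544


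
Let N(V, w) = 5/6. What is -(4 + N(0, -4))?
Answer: -29/6 ≈ -4.8333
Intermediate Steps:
N(V, w) = ⅚ (N(V, w) = 5*(⅙) = ⅚)
-(4 + N(0, -4)) = -(4 + ⅚) = -1*29/6 = -29/6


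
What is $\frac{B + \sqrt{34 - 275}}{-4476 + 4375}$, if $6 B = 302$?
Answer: $- \frac{151}{303} - \frac{i \sqrt{241}}{101} \approx -0.49835 - 0.1537 i$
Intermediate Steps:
$B = \frac{151}{3}$ ($B = \frac{1}{6} \cdot 302 = \frac{151}{3} \approx 50.333$)
$\frac{B + \sqrt{34 - 275}}{-4476 + 4375} = \frac{\frac{151}{3} + \sqrt{34 - 275}}{-4476 + 4375} = \frac{\frac{151}{3} + \sqrt{-241}}{-101} = \left(\frac{151}{3} + i \sqrt{241}\right) \left(- \frac{1}{101}\right) = - \frac{151}{303} - \frac{i \sqrt{241}}{101}$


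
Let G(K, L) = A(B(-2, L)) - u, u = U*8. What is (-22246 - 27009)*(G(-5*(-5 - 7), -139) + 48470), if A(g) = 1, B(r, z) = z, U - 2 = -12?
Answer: -2391379505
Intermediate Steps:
U = -10 (U = 2 - 12 = -10)
u = -80 (u = -10*8 = -80)
G(K, L) = 81 (G(K, L) = 1 - 1*(-80) = 1 + 80 = 81)
(-22246 - 27009)*(G(-5*(-5 - 7), -139) + 48470) = (-22246 - 27009)*(81 + 48470) = -49255*48551 = -2391379505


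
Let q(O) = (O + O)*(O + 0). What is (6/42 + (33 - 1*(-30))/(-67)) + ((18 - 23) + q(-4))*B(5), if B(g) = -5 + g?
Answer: -374/469 ≈ -0.79744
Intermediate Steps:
q(O) = 2*O² (q(O) = (2*O)*O = 2*O²)
(6/42 + (33 - 1*(-30))/(-67)) + ((18 - 23) + q(-4))*B(5) = (6/42 + (33 - 1*(-30))/(-67)) + ((18 - 23) + 2*(-4)²)*(-5 + 5) = (6*(1/42) + (33 + 30)*(-1/67)) + (-5 + 2*16)*0 = (⅐ + 63*(-1/67)) + (-5 + 32)*0 = (⅐ - 63/67) + 27*0 = -374/469 + 0 = -374/469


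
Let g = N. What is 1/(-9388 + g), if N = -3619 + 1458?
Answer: -1/11549 ≈ -8.6588e-5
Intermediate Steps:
N = -2161
g = -2161
1/(-9388 + g) = 1/(-9388 - 2161) = 1/(-11549) = -1/11549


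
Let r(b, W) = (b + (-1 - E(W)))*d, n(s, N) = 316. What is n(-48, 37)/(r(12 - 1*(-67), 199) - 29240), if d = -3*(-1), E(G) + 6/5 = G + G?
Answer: -790/75491 ≈ -0.010465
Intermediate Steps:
E(G) = -6/5 + 2*G (E(G) = -6/5 + (G + G) = -6/5 + 2*G)
d = 3
r(b, W) = ⅗ - 6*W + 3*b (r(b, W) = (b + (-1 - (-6/5 + 2*W)))*3 = (b + (-1 + (6/5 - 2*W)))*3 = (b + (⅕ - 2*W))*3 = (⅕ + b - 2*W)*3 = ⅗ - 6*W + 3*b)
n(-48, 37)/(r(12 - 1*(-67), 199) - 29240) = 316/((⅗ - 6*199 + 3*(12 - 1*(-67))) - 29240) = 316/((⅗ - 1194 + 3*(12 + 67)) - 29240) = 316/((⅗ - 1194 + 3*79) - 29240) = 316/((⅗ - 1194 + 237) - 29240) = 316/(-4782/5 - 29240) = 316/(-150982/5) = 316*(-5/150982) = -790/75491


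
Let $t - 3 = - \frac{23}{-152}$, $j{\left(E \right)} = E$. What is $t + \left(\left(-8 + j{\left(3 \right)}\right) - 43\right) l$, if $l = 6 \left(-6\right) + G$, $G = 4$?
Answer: $\frac{233951}{152} \approx 1539.2$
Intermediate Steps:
$l = -32$ ($l = 6 \left(-6\right) + 4 = -36 + 4 = -32$)
$t = \frac{479}{152}$ ($t = 3 - \frac{23}{-152} = 3 - - \frac{23}{152} = 3 + \frac{23}{152} = \frac{479}{152} \approx 3.1513$)
$t + \left(\left(-8 + j{\left(3 \right)}\right) - 43\right) l = \frac{479}{152} + \left(\left(-8 + 3\right) - 43\right) \left(-32\right) = \frac{479}{152} + \left(-5 - 43\right) \left(-32\right) = \frac{479}{152} - -1536 = \frac{479}{152} + 1536 = \frac{233951}{152}$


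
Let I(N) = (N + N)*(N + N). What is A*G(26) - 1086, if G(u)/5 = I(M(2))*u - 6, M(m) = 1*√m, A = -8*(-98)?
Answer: 790754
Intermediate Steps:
A = 784
M(m) = √m
I(N) = 4*N² (I(N) = (2*N)*(2*N) = 4*N²)
G(u) = -30 + 40*u (G(u) = 5*((4*(√2)²)*u - 6) = 5*((4*2)*u - 6) = 5*(8*u - 6) = 5*(-6 + 8*u) = -30 + 40*u)
A*G(26) - 1086 = 784*(-30 + 40*26) - 1086 = 784*(-30 + 1040) - 1086 = 784*1010 - 1086 = 791840 - 1086 = 790754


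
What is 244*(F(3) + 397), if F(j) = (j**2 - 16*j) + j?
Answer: 88084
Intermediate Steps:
F(j) = j**2 - 15*j
244*(F(3) + 397) = 244*(3*(-15 + 3) + 397) = 244*(3*(-12) + 397) = 244*(-36 + 397) = 244*361 = 88084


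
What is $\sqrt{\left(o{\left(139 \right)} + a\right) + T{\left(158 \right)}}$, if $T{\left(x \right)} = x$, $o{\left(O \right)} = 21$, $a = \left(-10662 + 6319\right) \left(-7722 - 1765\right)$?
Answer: $2 \sqrt{10300555} \approx 6418.9$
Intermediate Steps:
$a = 41202041$ ($a = \left(-4343\right) \left(-9487\right) = 41202041$)
$\sqrt{\left(o{\left(139 \right)} + a\right) + T{\left(158 \right)}} = \sqrt{\left(21 + 41202041\right) + 158} = \sqrt{41202062 + 158} = \sqrt{41202220} = 2 \sqrt{10300555}$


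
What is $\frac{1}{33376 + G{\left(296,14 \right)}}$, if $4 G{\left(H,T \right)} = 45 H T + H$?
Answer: $\frac{1}{80070} \approx 1.2489 \cdot 10^{-5}$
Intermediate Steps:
$G{\left(H,T \right)} = \frac{H}{4} + \frac{45 H T}{4}$ ($G{\left(H,T \right)} = \frac{45 H T + H}{4} = \frac{H + 45 H T}{4} = \frac{H}{4} + \frac{45 H T}{4}$)
$\frac{1}{33376 + G{\left(296,14 \right)}} = \frac{1}{33376 + \frac{1}{4} \cdot 296 \left(1 + 45 \cdot 14\right)} = \frac{1}{33376 + \frac{1}{4} \cdot 296 \left(1 + 630\right)} = \frac{1}{33376 + \frac{1}{4} \cdot 296 \cdot 631} = \frac{1}{33376 + 46694} = \frac{1}{80070}$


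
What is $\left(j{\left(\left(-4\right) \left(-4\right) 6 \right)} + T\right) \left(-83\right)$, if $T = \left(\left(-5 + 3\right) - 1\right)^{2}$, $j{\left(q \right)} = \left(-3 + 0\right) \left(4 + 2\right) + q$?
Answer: $-7221$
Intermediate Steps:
$j{\left(q \right)} = -18 + q$ ($j{\left(q \right)} = \left(-3\right) 6 + q = -18 + q$)
$T = 9$ ($T = \left(-2 - 1\right)^{2} = \left(-3\right)^{2} = 9$)
$\left(j{\left(\left(-4\right) \left(-4\right) 6 \right)} + T\right) \left(-83\right) = \left(\left(-18 + \left(-4\right) \left(-4\right) 6\right) + 9\right) \left(-83\right) = \left(\left(-18 + 16 \cdot 6\right) + 9\right) \left(-83\right) = \left(\left(-18 + 96\right) + 9\right) \left(-83\right) = \left(78 + 9\right) \left(-83\right) = 87 \left(-83\right) = -7221$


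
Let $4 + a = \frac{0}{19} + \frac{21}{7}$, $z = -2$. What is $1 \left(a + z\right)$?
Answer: $-3$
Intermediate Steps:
$a = -1$ ($a = -4 + \left(\frac{0}{19} + \frac{21}{7}\right) = -4 + \left(0 \cdot \frac{1}{19} + 21 \cdot \frac{1}{7}\right) = -4 + \left(0 + 3\right) = -4 + 3 = -1$)
$1 \left(a + z\right) = 1 \left(-1 - 2\right) = 1 \left(-3\right) = -3$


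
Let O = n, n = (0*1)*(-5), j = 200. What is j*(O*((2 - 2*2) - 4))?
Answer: 0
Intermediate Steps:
n = 0 (n = 0*(-5) = 0)
O = 0
j*(O*((2 - 2*2) - 4)) = 200*(0*((2 - 2*2) - 4)) = 200*(0*((2 - 4) - 4)) = 200*(0*(-2 - 4)) = 200*(0*(-6)) = 200*0 = 0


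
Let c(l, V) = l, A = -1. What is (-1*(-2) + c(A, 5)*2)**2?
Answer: 0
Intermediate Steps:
(-1*(-2) + c(A, 5)*2)**2 = (-1*(-2) - 1*2)**2 = (2 - 2)**2 = 0**2 = 0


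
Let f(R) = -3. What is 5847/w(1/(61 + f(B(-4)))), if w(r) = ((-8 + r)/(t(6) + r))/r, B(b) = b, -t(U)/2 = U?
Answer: 4063665/26854 ≈ 151.32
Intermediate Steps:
t(U) = -2*U
w(r) = (-8 + r)/(r*(-12 + r)) (w(r) = ((-8 + r)/(-2*6 + r))/r = ((-8 + r)/(-12 + r))/r = (-8 + r)/(r*(-12 + r)))
5847/w(1/(61 + f(B(-4)))) = 5847/(((-8 + 1/(61 - 3))/((1/(61 - 3))*(-12 + 1/(61 - 3))))) = 5847/(((-8 + 1/58)/((1/58)*(-12 + 1/58)))) = 5847/((58*(-463/58)/(-695/58))) = 5847/((58*(-58/695)*(-463/58))) = 5847/(26854/695) = 5847*(695/26854) = 4063665/26854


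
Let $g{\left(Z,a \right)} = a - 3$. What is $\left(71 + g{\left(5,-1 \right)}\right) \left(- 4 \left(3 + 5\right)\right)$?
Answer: $-2144$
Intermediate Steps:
$g{\left(Z,a \right)} = -3 + a$ ($g{\left(Z,a \right)} = a - 3 = -3 + a$)
$\left(71 + g{\left(5,-1 \right)}\right) \left(- 4 \left(3 + 5\right)\right) = \left(71 - 4\right) \left(- 4 \left(3 + 5\right)\right) = \left(71 - 4\right) \left(\left(-4\right) 8\right) = 67 \left(-32\right) = -2144$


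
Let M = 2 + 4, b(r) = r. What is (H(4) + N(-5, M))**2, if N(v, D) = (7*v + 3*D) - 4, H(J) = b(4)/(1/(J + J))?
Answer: 121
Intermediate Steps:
H(J) = 8*J (H(J) = 4/(1/(J + J)) = 4/(1/(2*J)) = 4/((1/(2*J))) = 4*(2*J) = 8*J)
M = 6
N(v, D) = -4 + 3*D + 7*v (N(v, D) = (3*D + 7*v) - 4 = -4 + 3*D + 7*v)
(H(4) + N(-5, M))**2 = (8*4 + (-4 + 3*6 + 7*(-5)))**2 = (32 + (-4 + 18 - 35))**2 = (32 - 21)**2 = 11**2 = 121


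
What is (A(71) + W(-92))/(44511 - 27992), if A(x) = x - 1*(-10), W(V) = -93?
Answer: -12/16519 ≈ -0.00072644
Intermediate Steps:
A(x) = 10 + x (A(x) = x + 10 = 10 + x)
(A(71) + W(-92))/(44511 - 27992) = ((10 + 71) - 93)/(44511 - 27992) = (81 - 93)/16519 = -12*1/16519 = -12/16519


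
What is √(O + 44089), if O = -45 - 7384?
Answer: 2*√9165 ≈ 191.47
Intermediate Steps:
O = -7429
√(O + 44089) = √(-7429 + 44089) = √36660 = 2*√9165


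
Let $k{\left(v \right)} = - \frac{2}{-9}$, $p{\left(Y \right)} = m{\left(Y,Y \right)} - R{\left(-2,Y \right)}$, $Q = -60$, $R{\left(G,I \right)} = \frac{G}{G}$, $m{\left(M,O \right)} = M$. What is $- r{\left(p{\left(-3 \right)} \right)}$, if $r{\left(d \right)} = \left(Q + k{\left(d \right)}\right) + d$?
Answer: $\frac{574}{9} \approx 63.778$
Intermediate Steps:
$R{\left(G,I \right)} = 1$
$p{\left(Y \right)} = -1 + Y$ ($p{\left(Y \right)} = Y - 1 = -1 + Y$)
$k{\left(v \right)} = \frac{2}{9}$ ($k{\left(v \right)} = \left(-2\right) \left(- \frac{1}{9}\right) = \frac{2}{9}$)
$r{\left(d \right)} = - \frac{538}{9} + d$ ($r{\left(d \right)} = \left(-60 + \frac{2}{9}\right) + d = - \frac{538}{9} + d$)
$- r{\left(p{\left(-3 \right)} \right)} = - (- \frac{538}{9} - 4) = \left(-1\right) \left(- \frac{574}{9}\right) = \frac{574}{9}$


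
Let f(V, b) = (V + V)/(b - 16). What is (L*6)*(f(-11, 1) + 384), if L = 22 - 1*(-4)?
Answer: 300664/5 ≈ 60133.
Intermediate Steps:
L = 26 (L = 22 + 4 = 26)
f(V, b) = 2*V/(-16 + b) (f(V, b) = (2*V)/(-16 + b) = 2*V/(-16 + b))
(L*6)*(f(-11, 1) + 384) = (26*6)*(2*(-11)/(-16 + 1) + 384) = 156*(2*(-11)/(-15) + 384) = 156*(2*(-11)*(-1/15) + 384) = 156*(22/15 + 384) = 156*(5782/15) = 300664/5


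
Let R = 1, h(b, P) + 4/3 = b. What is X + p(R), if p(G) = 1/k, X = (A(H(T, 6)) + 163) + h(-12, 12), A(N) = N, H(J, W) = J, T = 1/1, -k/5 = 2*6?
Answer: 3013/20 ≈ 150.65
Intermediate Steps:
h(b, P) = -4/3 + b
k = -60 (k = -10*6 = -5*12 = -60)
T = 1 (T = 1*1 = 1)
X = 452/3 (X = (1 + 163) + (-4/3 - 12) = 164 - 40/3 = 452/3 ≈ 150.67)
p(G) = -1/60 (p(G) = 1/(-60) = -1/60)
X + p(R) = 452/3 - 1/60 = 3013/20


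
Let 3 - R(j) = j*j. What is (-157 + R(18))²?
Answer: 228484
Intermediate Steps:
R(j) = 3 - j² (R(j) = 3 - j*j = 3 - j²)
(-157 + R(18))² = (-157 + (3 - 1*18²))² = (-157 + (3 - 1*324))² = (-157 + (3 - 324))² = (-157 - 321)² = (-478)² = 228484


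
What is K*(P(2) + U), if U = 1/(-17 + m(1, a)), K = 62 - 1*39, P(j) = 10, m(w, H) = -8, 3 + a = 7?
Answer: 5727/25 ≈ 229.08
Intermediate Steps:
a = 4 (a = -3 + 7 = 4)
K = 23 (K = 62 - 39 = 23)
U = -1/25 (U = 1/(-17 - 8) = 1/(-25) = -1/25 ≈ -0.040000)
K*(P(2) + U) = 23*(10 - 1/25) = 23*(249/25) = 5727/25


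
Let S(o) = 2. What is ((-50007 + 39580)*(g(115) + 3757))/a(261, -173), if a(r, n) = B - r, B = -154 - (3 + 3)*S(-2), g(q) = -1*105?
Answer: 38079404/427 ≈ 89179.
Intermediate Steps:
g(q) = -105
B = -166 (B = -154 - (3 + 3)*2 = -154 - 6*2 = -154 - 1*12 = -154 - 12 = -166)
a(r, n) = -166 - r
((-50007 + 39580)*(g(115) + 3757))/a(261, -173) = ((-50007 + 39580)*(-105 + 3757))/(-166 - 1*261) = (-10427*3652)/(-166 - 261) = -38079404/(-427) = -38079404*(-1/427) = 38079404/427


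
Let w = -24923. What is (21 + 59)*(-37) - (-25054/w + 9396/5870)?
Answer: -216711676544/73149005 ≈ -2962.6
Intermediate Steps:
(21 + 59)*(-37) - (-25054/w + 9396/5870) = (21 + 59)*(-37) - (-25054/(-24923) + 9396/5870) = 80*(-37) - (-25054*(-1/24923) + 9396*(1/5870)) = -2960 - (25054/24923 + 4698/2935) = -2960 - 1*190621744/73149005 = -2960 - 190621744/73149005 = -216711676544/73149005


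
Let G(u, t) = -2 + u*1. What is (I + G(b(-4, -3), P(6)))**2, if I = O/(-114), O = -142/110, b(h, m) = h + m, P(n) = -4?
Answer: 3176336881/39312900 ≈ 80.796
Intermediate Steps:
G(u, t) = -2 + u
O = -71/55 (O = -142*1/110 = -71/55 ≈ -1.2909)
I = 71/6270 (I = -71/55/(-114) = -71/55*(-1/114) = 71/6270 ≈ 0.011324)
(I + G(b(-4, -3), P(6)))**2 = (71/6270 + (-2 + (-4 - 3)))**2 = (71/6270 + (-2 - 7))**2 = (71/6270 - 9)**2 = (-56359/6270)**2 = 3176336881/39312900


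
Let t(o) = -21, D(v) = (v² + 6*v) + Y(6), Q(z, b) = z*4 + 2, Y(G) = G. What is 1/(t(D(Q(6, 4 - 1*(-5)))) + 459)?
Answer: 1/438 ≈ 0.0022831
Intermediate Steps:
Q(z, b) = 2 + 4*z (Q(z, b) = 4*z + 2 = 2 + 4*z)
D(v) = 6 + v² + 6*v (D(v) = (v² + 6*v) + 6 = 6 + v² + 6*v)
1/(t(D(Q(6, 4 - 1*(-5)))) + 459) = 1/(-21 + 459) = 1/438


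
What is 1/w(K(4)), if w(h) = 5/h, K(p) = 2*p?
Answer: 8/5 ≈ 1.6000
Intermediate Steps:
1/w(K(4)) = 1/(5/((2*4))) = 1/(5/8) = 8/5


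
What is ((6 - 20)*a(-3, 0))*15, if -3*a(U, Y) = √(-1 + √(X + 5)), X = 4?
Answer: 70*√2 ≈ 98.995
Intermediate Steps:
a(U, Y) = -√2/3 (a(U, Y) = -√(-1 + √(4 + 5))/3 = -√(-1 + √9)/3 = -√(-1 + 3)/3 = -√2/3)
((6 - 20)*a(-3, 0))*15 = ((6 - 20)*(-√2/3))*15 = -(-14)*√2/3*15 = (14*√2/3)*15 = 70*√2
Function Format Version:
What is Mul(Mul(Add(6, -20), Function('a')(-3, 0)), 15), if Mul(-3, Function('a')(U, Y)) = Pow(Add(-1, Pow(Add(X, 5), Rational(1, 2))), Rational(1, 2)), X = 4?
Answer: Mul(70, Pow(2, Rational(1, 2))) ≈ 98.995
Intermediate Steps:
Function('a')(U, Y) = Mul(Rational(-1, 3), Pow(2, Rational(1, 2))) (Function('a')(U, Y) = Mul(Rational(-1, 3), Pow(Add(-1, Pow(Add(4, 5), Rational(1, 2))), Rational(1, 2))) = Mul(Rational(-1, 3), Pow(Add(-1, Pow(9, Rational(1, 2))), Rational(1, 2))) = Mul(Rational(-1, 3), Pow(Add(-1, 3), Rational(1, 2))) = Mul(Rational(-1, 3), Pow(2, Rational(1, 2))))
Mul(Mul(Add(6, -20), Function('a')(-3, 0)), 15) = Mul(Mul(Add(6, -20), Mul(Rational(-1, 3), Pow(2, Rational(1, 2)))), 15) = Mul(Mul(-14, Mul(Rational(-1, 3), Pow(2, Rational(1, 2)))), 15) = Mul(Mul(Rational(14, 3), Pow(2, Rational(1, 2))), 15) = Mul(70, Pow(2, Rational(1, 2)))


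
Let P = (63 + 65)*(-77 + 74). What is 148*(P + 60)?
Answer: -47952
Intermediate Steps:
P = -384 (P = 128*(-3) = -384)
148*(P + 60) = 148*(-384 + 60) = 148*(-324) = -47952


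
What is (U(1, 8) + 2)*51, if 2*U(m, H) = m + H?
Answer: 663/2 ≈ 331.50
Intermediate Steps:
U(m, H) = H/2 + m/2 (U(m, H) = (m + H)/2 = (H + m)/2 = H/2 + m/2)
(U(1, 8) + 2)*51 = (((1/2)*8 + (1/2)*1) + 2)*51 = ((4 + 1/2) + 2)*51 = (9/2 + 2)*51 = (13/2)*51 = 663/2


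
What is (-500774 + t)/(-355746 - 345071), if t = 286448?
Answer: 214326/700817 ≈ 0.30582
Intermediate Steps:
(-500774 + t)/(-355746 - 345071) = (-500774 + 286448)/(-355746 - 345071) = -214326/(-700817) = -214326*(-1/700817) = 214326/700817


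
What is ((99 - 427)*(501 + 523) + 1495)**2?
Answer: 111807978129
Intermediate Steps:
((99 - 427)*(501 + 523) + 1495)**2 = (-328*1024 + 1495)**2 = (-335872 + 1495)**2 = (-334377)**2 = 111807978129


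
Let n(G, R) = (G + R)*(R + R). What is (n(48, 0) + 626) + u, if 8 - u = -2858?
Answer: 3492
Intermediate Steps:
u = 2866 (u = 8 - 1*(-2858) = 8 + 2858 = 2866)
n(G, R) = 2*R*(G + R) (n(G, R) = (G + R)*(2*R) = 2*R*(G + R))
(n(48, 0) + 626) + u = (2*0*(48 + 0) + 626) + 2866 = (2*0*48 + 626) + 2866 = (0 + 626) + 2866 = 626 + 2866 = 3492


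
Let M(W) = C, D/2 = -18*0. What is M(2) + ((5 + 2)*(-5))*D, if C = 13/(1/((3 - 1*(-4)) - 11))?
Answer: -52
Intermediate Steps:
D = 0 (D = 2*(-18*0) = 2*0 = 0)
C = -52 (C = 13/(1/((3 + 4) - 11)) = 13/(1/(7 - 11)) = 13/(1/(-4)) = 13/(-1/4) = 13*(-4) = -52)
M(W) = -52
M(2) + ((5 + 2)*(-5))*D = -52 + ((5 + 2)*(-5))*0 = -52 + (7*(-5))*0 = -52 - 35*0 = -52 + 0 = -52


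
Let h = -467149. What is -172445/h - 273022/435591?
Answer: -52426464283/203485900059 ≈ -0.25764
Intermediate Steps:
-172445/h - 273022/435591 = -172445/(-467149) - 273022/435591 = -172445*(-1/467149) - 273022*1/435591 = 172445/467149 - 273022/435591 = -52426464283/203485900059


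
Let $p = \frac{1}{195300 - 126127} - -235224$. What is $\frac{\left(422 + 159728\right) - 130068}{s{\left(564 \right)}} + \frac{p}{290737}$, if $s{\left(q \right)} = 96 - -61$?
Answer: $\frac{607538199882303}{3157450628657} \approx 192.41$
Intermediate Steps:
$s{\left(q \right)} = 157$ ($s{\left(q \right)} = 96 + 61 = 157$)
$p = \frac{16271149753}{69173}$ ($p = \frac{1}{69173} + 235224 = \frac{16271149753}{69173} \approx 2.3522 \cdot 10^{5}$)
$\frac{\left(422 + 159728\right) - 130068}{s{\left(564 \right)}} + \frac{p}{290737} = \frac{\left(422 + 159728\right) - 130068}{157} + \frac{16271149753}{69173 \cdot 290737} = \left(160150 - 130068\right) \frac{1}{157} + \frac{16271149753}{69173} \cdot \frac{1}{290737} = 30082 \cdot \frac{1}{157} + \frac{16271149753}{20111150501} = \frac{30082}{157} + \frac{16271149753}{20111150501} = \frac{607538199882303}{3157450628657}$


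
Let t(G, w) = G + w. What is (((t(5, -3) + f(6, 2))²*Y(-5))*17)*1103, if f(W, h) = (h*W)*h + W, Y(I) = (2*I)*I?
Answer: 960051200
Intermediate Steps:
Y(I) = 2*I²
f(W, h) = W + W*h² (f(W, h) = (W*h)*h + W = W*h² + W = W + W*h²)
(((t(5, -3) + f(6, 2))²*Y(-5))*17)*1103 = ((((5 - 3) + 6*(1 + 2²))²*(2*(-5)²))*17)*1103 = (((2 + 6*(1 + 4))²*(2*25))*17)*1103 = (((2 + 6*5)²*50)*17)*1103 = (((2 + 30)²*50)*17)*1103 = ((32²*50)*17)*1103 = ((1024*50)*17)*1103 = (51200*17)*1103 = 870400*1103 = 960051200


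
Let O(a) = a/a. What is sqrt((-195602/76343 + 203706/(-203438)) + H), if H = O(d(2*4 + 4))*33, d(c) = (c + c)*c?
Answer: 2*sqrt(443781620470452154862)/7765533617 ≈ 5.4255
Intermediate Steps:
d(c) = 2*c**2 (d(c) = (2*c)*c = 2*c**2)
O(a) = 1
H = 33 (H = 1*33 = 33)
sqrt((-195602/76343 + 203706/(-203438)) + H) = sqrt((-195602/76343 + 203706/(-203438)) + 33) = sqrt((-195602*1/76343 + 203706*(-1/203438)) + 33) = sqrt((-195602/76343 - 101853/101719) + 33) = sqrt(-27672203417/7765533617 + 33) = sqrt(228590405944/7765533617) = 2*sqrt(443781620470452154862)/7765533617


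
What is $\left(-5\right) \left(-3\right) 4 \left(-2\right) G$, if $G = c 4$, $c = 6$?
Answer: $-2880$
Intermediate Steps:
$G = 24$ ($G = 6 \cdot 4 = 24$)
$\left(-5\right) \left(-3\right) 4 \left(-2\right) G = \left(-5\right) \left(-3\right) 4 \left(-2\right) 24 = 15 \cdot 4 \left(-2\right) 24 = 60 \left(-2\right) 24 = \left(-120\right) 24 = -2880$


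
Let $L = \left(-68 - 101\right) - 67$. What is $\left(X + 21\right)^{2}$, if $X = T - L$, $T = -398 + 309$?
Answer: $28224$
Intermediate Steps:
$L = -236$ ($L = -169 - 67 = -236$)
$T = -89$
$X = 147$ ($X = -89 - -236 = -89 + 236 = 147$)
$\left(X + 21\right)^{2} = \left(147 + 21\right)^{2} = 168^{2} = 28224$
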